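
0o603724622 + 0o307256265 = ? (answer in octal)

Add column by column in base 8, right to left:
  2+5 = 7
  2+6 = 0 carry 1
  6+2+1 = 1 carry 1
  4+6+1 = 3 carry 1
  2+5+1 = 0 carry 1
  7+2+1 = 2 carry 1
  3+7+1 = 3 carry 1
  0+0+1 = 1
  6+3 = 1 carry 1
  final carry 1

0o1113203107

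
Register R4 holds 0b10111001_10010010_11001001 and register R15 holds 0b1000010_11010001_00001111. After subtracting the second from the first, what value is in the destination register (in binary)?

Subtract column by column in base 2:
  1-1 → 0
  0-1 → 1 (borrow)
  0-1-1 → 0 (borrow)
  1-1-1 → 1 (borrow)
  0-0-1 → 1 (borrow)
  0-0-1 → 1 (borrow)
  1-0-1 → 0
  1-0 → 1
  0-1 → 1 (borrow)
  1-0-1 → 0
  0-0 → 0
  0-0 → 0
  1-1 → 0
  0-0 → 0
  0-1 → 1 (borrow)
  1-1-1 → 1 (borrow)
  1-0-1 → 0
  0-1 → 1 (borrow)
  0-0-1 → 1 (borrow)
  1-0-1 → 0
  1-0 → 1
  1-0 → 1
  0-1 → 1 (borrow)
  1-0-1 → 0

0b11101101100000110111010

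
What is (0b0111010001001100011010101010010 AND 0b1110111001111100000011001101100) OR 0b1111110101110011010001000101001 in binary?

0b1111110101111111010011001101001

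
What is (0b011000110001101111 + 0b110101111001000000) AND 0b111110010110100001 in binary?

0b1110000010100001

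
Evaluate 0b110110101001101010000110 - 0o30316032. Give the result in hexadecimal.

0x78FE6C

0b110110101001101010000110 = 0xDA9A86 in hexadecimal.
0o30316032 = 0x619C1A in hexadecimal.
Subtract column by column in base 16:
  6-A → C (borrow)
  8-1-1 → 6
  A-C → E (borrow)
  9-9-1 → F (borrow)
  A-1-1 → 8
  D-6 → 7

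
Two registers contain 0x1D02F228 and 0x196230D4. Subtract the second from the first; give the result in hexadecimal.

0x3A0C154

Subtract column by column in base 16:
  8-4 → 4
  2-D → 5 (borrow)
  2-0-1 → 1
  F-3 → C
  2-2 → 0
  0-6 → A (borrow)
  D-9-1 → 3
  1-1 → 0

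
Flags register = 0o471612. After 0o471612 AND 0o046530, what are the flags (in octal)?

0o040410

AND each oct digit independently (no carries):
  4&0=0, 7&4=4, 1&6=0, 6&5=4, 1&3=1, 2&0=0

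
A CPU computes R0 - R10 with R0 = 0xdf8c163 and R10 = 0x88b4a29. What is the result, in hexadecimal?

Subtract column by column in base 16:
  3-9 → a (borrow)
  6-2-1 → 3
  1-a → 7 (borrow)
  c-4-1 → 7
  8-b → d (borrow)
  f-8-1 → 6
  d-8 → 5

0x56d773a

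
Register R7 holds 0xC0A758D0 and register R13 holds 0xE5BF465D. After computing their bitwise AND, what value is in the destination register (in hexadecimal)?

0xC0A74050

AND each hex digit independently (no carries):
  C&E=C, 0&5=0, A&B=A, 7&F=7, 5&4=4, 8&6=0, D&5=5, 0&D=0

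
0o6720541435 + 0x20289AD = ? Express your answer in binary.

0b111001010001010100110011001010

0o6720541435 = 0b110111010000101100001100011101 in binary.
0x20289AD = 0b10000000101000100110101101 in binary.
Add column by column in base 2, right to left:
  1+1 = 0 carry 1
  0+0+1 = 1
  1+1 = 0 carry 1
  1+1+1 = 1 carry 1
  1+0+1 = 0 carry 1
  0+1+1 = 0 carry 1
  0+0+1 = 1
  0+1 = 1
  1+1 = 0 carry 1
  1+0+1 = 0 carry 1
  0+0+1 = 1
  0+1 = 1
  0+0 = 0
  0+0 = 0
  1+0 = 1
  1+1 = 0 carry 1
  0+0+1 = 1
  1+1 = 0 carry 1
  0+0+1 = 1
  0+0 = 0
  0+0 = 0
  0+0 = 0
  1+0 = 1
  0+0 = 0
  1+0 = 1
  1+1 = 0 carry 1
  1+0+1 = 0 carry 1
  0+0+1 = 1
  1+0 = 1
  1+0 = 1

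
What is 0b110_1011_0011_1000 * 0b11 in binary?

0b10100000110101000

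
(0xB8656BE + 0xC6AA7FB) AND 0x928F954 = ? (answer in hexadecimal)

0x120F810

Add column by column in base 16, right to left:
  E+B = 9 carry 1
  B+F+1 = B carry 1
  6+7+1 = E
  5+A = F
  6+A = 0 carry 1
  8+6+1 = F
  B+C = 7 carry 1
  final carry 1
Sum = 0x17F0FEB9; now AND with 0x928F954:
  1&0=0, 7&9=1, F&2=2, 0&8=0, F&F=F, E&9=8, B&5=1, 9&4=0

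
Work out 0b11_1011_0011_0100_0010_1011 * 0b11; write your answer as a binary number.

Multiply each base-2 digit by 3, carrying:
  1×3 = 3 → write 1 carry 1
  1×3+1 = 4 → write 0 carry 2
  0×3+2 = 2 → write 0 carry 1
  1×3+1 = 4 → write 0 carry 2
  0×3+2 = 2 → write 0 carry 1
  1×3+1 = 4 → write 0 carry 2
  0×3+2 = 2 → write 0 carry 1
  0×3+1 = 1 → write 1
  0×3 = 0 → write 0
  0×3 = 0 → write 0
  1×3 = 3 → write 1 carry 1
  0×3+1 = 1 → write 1
  1×3 = 3 → write 1 carry 1
  1×3+1 = 4 → write 0 carry 2
  0×3+2 = 2 → write 0 carry 1
  0×3+1 = 1 → write 1
  1×3 = 3 → write 1 carry 1
  1×3+1 = 4 → write 0 carry 2
  0×3+2 = 2 → write 0 carry 1
  1×3+1 = 4 → write 0 carry 2
  1×3+2 = 5 → write 1 carry 2
  1×3+2 = 5 → write 1 carry 2
  remaining carry: 10

0b101100011001110010000001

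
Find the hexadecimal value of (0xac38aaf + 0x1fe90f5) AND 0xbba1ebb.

0x8821aa0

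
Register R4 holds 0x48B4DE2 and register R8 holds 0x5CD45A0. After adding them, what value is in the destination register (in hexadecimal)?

0xA589382

Add column by column in base 16, right to left:
  2+0 = 2
  E+A = 8 carry 1
  D+5+1 = 3 carry 1
  4+4+1 = 9
  B+D = 8 carry 1
  8+C+1 = 5 carry 1
  4+5+1 = A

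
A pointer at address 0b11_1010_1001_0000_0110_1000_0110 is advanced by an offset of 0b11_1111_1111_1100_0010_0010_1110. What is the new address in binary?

Add column by column in base 2, right to left:
  0+0 = 0
  1+1 = 0 carry 1
  1+1+1 = 1 carry 1
  0+1+1 = 0 carry 1
  0+0+1 = 1
  0+1 = 1
  0+0 = 0
  1+0 = 1
  0+0 = 0
  1+1 = 0 carry 1
  1+0+1 = 0 carry 1
  0+0+1 = 1
  0+0 = 0
  0+0 = 0
  0+1 = 1
  0+1 = 1
  1+1 = 0 carry 1
  0+1+1 = 0 carry 1
  0+1+1 = 0 carry 1
  1+1+1 = 1 carry 1
  0+1+1 = 0 carry 1
  1+1+1 = 1 carry 1
  0+1+1 = 0 carry 1
  1+1+1 = 1 carry 1
  1+1+1 = 1 carry 1
  1+1+1 = 1 carry 1
  final carry 1

0b111101010001100100010110100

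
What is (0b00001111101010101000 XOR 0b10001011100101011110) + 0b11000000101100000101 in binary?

First 0b00001111101010101000 XOR 0b10001011100101011110 = 0b10000100001111110110.
Add column by column in base 2, right to left:
  0+1 = 1
  1+0 = 1
  1+1 = 0 carry 1
  0+0+1 = 1
  1+0 = 1
  1+0 = 1
  1+0 = 1
  1+0 = 1
  1+1 = 0 carry 1
  1+1+1 = 1 carry 1
  0+0+1 = 1
  0+1 = 1
  0+0 = 0
  0+0 = 0
  1+0 = 1
  0+0 = 0
  0+0 = 0
  0+0 = 0
  0+1 = 1
  1+1 = 0 carry 1
  final carry 1

0b101000100111011111011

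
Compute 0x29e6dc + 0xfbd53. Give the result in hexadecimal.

Add column by column in base 16, right to left:
  c+3 = f
  d+5 = 2 carry 1
  6+d+1 = 4 carry 1
  e+b+1 = a carry 1
  9+f+1 = 9 carry 1
  2+0+1 = 3

0x39a42f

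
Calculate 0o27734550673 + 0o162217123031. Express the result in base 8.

Add column by column in base 8, right to left:
  3+1 = 4
  7+3 = 2 carry 1
  6+0+1 = 7
  0+3 = 3
  5+2 = 7
  5+1 = 6
  4+7 = 3 carry 1
  3+1+1 = 5
  7+2 = 1 carry 1
  7+2+1 = 2 carry 1
  2+6+1 = 1 carry 1
  0+1+1 = 2

0o212153673724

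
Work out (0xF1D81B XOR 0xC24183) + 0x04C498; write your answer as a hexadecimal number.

0x385E30

First 0xF1D81B XOR 0xC24183 = 0x339998.
Add column by column in base 16, right to left:
  8+8 = 0 carry 1
  9+9+1 = 3 carry 1
  9+4+1 = E
  9+C = 5 carry 1
  3+4+1 = 8
  3+0 = 3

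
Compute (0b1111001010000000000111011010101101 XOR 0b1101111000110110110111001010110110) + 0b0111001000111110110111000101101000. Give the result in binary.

First 0b1111001010000000000111011010101101 XOR 0b1101111000110110110111001010110110 = 0b0010110010110110110000010000011011.
Add column by column in base 2, right to left:
  1+0 = 1
  1+0 = 1
  0+0 = 0
  1+1 = 0 carry 1
  1+0+1 = 0 carry 1
  0+1+1 = 0 carry 1
  0+1+1 = 0 carry 1
  0+0+1 = 1
  0+1 = 1
  0+0 = 0
  1+0 = 1
  0+0 = 0
  0+1 = 1
  0+1 = 1
  0+1 = 1
  0+0 = 0
  1+1 = 0 carry 1
  1+1+1 = 1 carry 1
  0+0+1 = 1
  1+1 = 0 carry 1
  1+1+1 = 1 carry 1
  0+1+1 = 0 carry 1
  1+1+1 = 1 carry 1
  1+1+1 = 1 carry 1
  0+0+1 = 1
  1+0 = 1
  0+0 = 0
  0+1 = 1
  1+0 = 1
  1+0 = 1
  0+1 = 1
  1+1 = 0 carry 1
  0+1+1 = 0 carry 1
  final carry 1

0b1001111011110101100111010110000011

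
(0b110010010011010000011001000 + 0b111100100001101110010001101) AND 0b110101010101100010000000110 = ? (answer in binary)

0b100100010100100010000000100

Add column by column in base 2, right to left:
  0+1 = 1
  0+0 = 0
  0+1 = 1
  1+1 = 0 carry 1
  0+0+1 = 1
  0+0 = 0
  1+0 = 1
  1+1 = 0 carry 1
  0+0+1 = 1
  0+0 = 0
  0+1 = 1
  0+1 = 1
  0+1 = 1
  1+0 = 1
  0+1 = 1
  1+1 = 0 carry 1
  1+0+1 = 0 carry 1
  0+0+1 = 1
  0+0 = 0
  1+0 = 1
  0+1 = 1
  0+0 = 0
  1+0 = 1
  0+1 = 1
  0+1 = 1
  1+1 = 0 carry 1
  1+1+1 = 1 carry 1
  final carry 1
Sum = 0b1101110110100111110101010101; now AND with 0b110101010101100010000000110:
  1101110110100111110101010101
& 0110101010101100010000000110
= 0100100010100100010000000100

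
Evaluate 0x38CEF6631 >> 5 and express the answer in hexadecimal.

5 bits is not a whole number of base-16 digits; in binary: 1110001100111011110110011000110001 >> 5 = 11100011001110111101100110001.

0x1C677B31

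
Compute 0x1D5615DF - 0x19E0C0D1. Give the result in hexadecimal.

0x375550E

Subtract column by column in base 16:
  F-1 → E
  D-D → 0
  5-0 → 5
  1-C → 5 (borrow)
  6-0-1 → 5
  5-E → 7 (borrow)
  D-9-1 → 3
  1-1 → 0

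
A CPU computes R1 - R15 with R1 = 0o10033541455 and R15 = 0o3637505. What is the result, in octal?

Subtract column by column in base 8:
  5-5 → 0
  5-0 → 5
  4-5 → 7 (borrow)
  1-7-1 → 1 (borrow)
  4-3-1 → 0
  5-6 → 7 (borrow)
  3-3-1 → 7 (borrow)
  3-0-1 → 2
  0-0 → 0
  0-0 → 0
  1-0 → 1

0o10027701750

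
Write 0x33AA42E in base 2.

Expand each hex digit to 4 bits: 3=0011 3=0011 A=1010 A=1010 4=0100 2=0010 E=1110.

0b11001110101010010000101110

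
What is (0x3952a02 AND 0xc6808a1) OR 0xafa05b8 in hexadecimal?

0xafa0db8

0x3952a02 AND 0xc6808a1 = 0x0000800.
Then OR with 0xafa05b8.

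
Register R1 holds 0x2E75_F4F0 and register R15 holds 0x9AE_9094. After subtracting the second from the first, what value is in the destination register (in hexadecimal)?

0x24C7645C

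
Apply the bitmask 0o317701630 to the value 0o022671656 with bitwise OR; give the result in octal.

0o337771676

OR each oct digit independently (no carries):
  0|3=3, 2|1=3, 2|7=7, 6|7=7, 7|0=7, 1|1=1, 6|6=6, 5|3=7, 6|0=6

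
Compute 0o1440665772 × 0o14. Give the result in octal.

0o22612207670

Multiply each base-8 digit by 12, carrying:
  2×12 = 24 → write 0 carry 3
  7×12+3 = 87 → write 7 carry 10
  7×12+10 = 94 → write 6 carry 11
  5×12+11 = 71 → write 7 carry 8
  6×12+8 = 80 → write 0 carry 10
  6×12+10 = 82 → write 2 carry 10
  0×12+10 = 10 → write 2 carry 1
  4×12+1 = 49 → write 1 carry 6
  4×12+6 = 54 → write 6 carry 6
  1×12+6 = 18 → write 2 carry 2
  remaining carry: 2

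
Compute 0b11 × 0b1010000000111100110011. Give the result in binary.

0b11110000010110110011001

Multiply each base-2 digit by 3, carrying:
  1×3 = 3 → write 1 carry 1
  1×3+1 = 4 → write 0 carry 2
  0×3+2 = 2 → write 0 carry 1
  0×3+1 = 1 → write 1
  1×3 = 3 → write 1 carry 1
  1×3+1 = 4 → write 0 carry 2
  0×3+2 = 2 → write 0 carry 1
  0×3+1 = 1 → write 1
  1×3 = 3 → write 1 carry 1
  1×3+1 = 4 → write 0 carry 2
  1×3+2 = 5 → write 1 carry 2
  1×3+2 = 5 → write 1 carry 2
  0×3+2 = 2 → write 0 carry 1
  0×3+1 = 1 → write 1
  0×3 = 0 → write 0
  0×3 = 0 → write 0
  0×3 = 0 → write 0
  0×3 = 0 → write 0
  0×3 = 0 → write 0
  1×3 = 3 → write 1 carry 1
  0×3+1 = 1 → write 1
  1×3 = 3 → write 1 carry 1
  remaining carry: 1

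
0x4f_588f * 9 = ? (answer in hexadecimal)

0x2ca1d07

Multiply each base-16 digit by 9, carrying:
  f×9 = 135 → write 7 carry 8
  8×9+8 = 80 → write 0 carry 5
  8×9+5 = 77 → write d carry 4
  5×9+4 = 49 → write 1 carry 3
  f×9+3 = 138 → write a carry 8
  4×9+8 = 44 → write c carry 2
  remaining carry: 2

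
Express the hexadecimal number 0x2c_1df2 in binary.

Expand each hex digit to 4 bits: 2=0010 c=1100 1=0001 d=1101 f=1111 2=0010.

0b1011000001110111110010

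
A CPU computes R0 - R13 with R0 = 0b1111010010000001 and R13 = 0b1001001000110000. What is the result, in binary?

0b110001001010001

Subtract column by column in base 2:
  1-0 → 1
  0-0 → 0
  0-0 → 0
  0-0 → 0
  0-1 → 1 (borrow)
  0-1-1 → 0 (borrow)
  0-0-1 → 1 (borrow)
  1-0-1 → 0
  0-0 → 0
  0-1 → 1 (borrow)
  1-0-1 → 0
  0-0 → 0
  1-1 → 0
  1-0 → 1
  1-0 → 1
  1-1 → 0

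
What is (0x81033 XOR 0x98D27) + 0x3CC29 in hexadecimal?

First 0x81033 XOR 0x98D27 = 0x19D14.
Add column by column in base 16, right to left:
  4+9 = D
  1+2 = 3
  D+C = 9 carry 1
  9+C+1 = 6 carry 1
  1+3+1 = 5

0x5693D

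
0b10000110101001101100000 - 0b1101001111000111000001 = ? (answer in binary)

0b11100110000110011111

Subtract column by column in base 2:
  0-1 → 1 (borrow)
  0-0-1 → 1 (borrow)
  0-0-1 → 1 (borrow)
  0-0-1 → 1 (borrow)
  0-0-1 → 1 (borrow)
  1-0-1 → 0
  1-1 → 0
  0-1 → 1 (borrow)
  1-1-1 → 1 (borrow)
  1-0-1 → 0
  0-0 → 0
  0-0 → 0
  1-1 → 0
  0-1 → 1 (borrow)
  1-1-1 → 1 (borrow)
  0-1-1 → 0 (borrow)
  1-0-1 → 0
  1-0 → 1
  0-1 → 1 (borrow)
  0-0-1 → 1 (borrow)
  0-1-1 → 0 (borrow)
  0-1-1 → 0 (borrow)
  1-0-1 → 0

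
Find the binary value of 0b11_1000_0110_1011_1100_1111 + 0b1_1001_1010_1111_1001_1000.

0b10100100001101101100111

Add column by column in base 2, right to left:
  1+0 = 1
  1+0 = 1
  1+0 = 1
  1+1 = 0 carry 1
  0+1+1 = 0 carry 1
  0+0+1 = 1
  1+0 = 1
  1+1 = 0 carry 1
  1+1+1 = 1 carry 1
  1+1+1 = 1 carry 1
  0+1+1 = 0 carry 1
  1+1+1 = 1 carry 1
  0+0+1 = 1
  1+1 = 0 carry 1
  1+0+1 = 0 carry 1
  0+1+1 = 0 carry 1
  0+1+1 = 0 carry 1
  0+0+1 = 1
  0+0 = 0
  1+1 = 0 carry 1
  1+1+1 = 1 carry 1
  1+0+1 = 0 carry 1
  final carry 1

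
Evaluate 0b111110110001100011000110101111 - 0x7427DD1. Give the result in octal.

0b111110110001100011000110101111 = 0o7661430657 in octal.
0x7427DD1 = 0o720476721 in octal.
Subtract column by column in base 8:
  7-1 → 6
  5-2 → 3
  6-7 → 7 (borrow)
  0-6-1 → 1 (borrow)
  3-7-1 → 3 (borrow)
  4-4-1 → 7 (borrow)
  1-0-1 → 0
  6-2 → 4
  6-7 → 7 (borrow)
  7-0-1 → 6

0o6740731736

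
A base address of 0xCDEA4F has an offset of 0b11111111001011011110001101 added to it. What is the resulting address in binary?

0b100110010101010000111011100

0xCDEA4F = 0b110011011110101001001111 in binary.
Add column by column in base 2, right to left:
  1+1 = 0 carry 1
  1+0+1 = 0 carry 1
  1+1+1 = 1 carry 1
  1+1+1 = 1 carry 1
  0+0+1 = 1
  0+0 = 0
  1+0 = 1
  0+1 = 1
  0+1 = 1
  1+1 = 0 carry 1
  0+1+1 = 0 carry 1
  1+0+1 = 0 carry 1
  0+1+1 = 0 carry 1
  1+1+1 = 1 carry 1
  1+0+1 = 0 carry 1
  1+1+1 = 1 carry 1
  1+0+1 = 0 carry 1
  0+0+1 = 1
  1+1 = 0 carry 1
  1+1+1 = 1 carry 1
  0+1+1 = 0 carry 1
  0+1+1 = 0 carry 1
  1+1+1 = 1 carry 1
  1+1+1 = 1 carry 1
  0+1+1 = 0 carry 1
  0+1+1 = 0 carry 1
  final carry 1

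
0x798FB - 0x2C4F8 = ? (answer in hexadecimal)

0x4D403

Subtract column by column in base 16:
  B-8 → 3
  F-F → 0
  8-4 → 4
  9-C → D (borrow)
  7-2-1 → 4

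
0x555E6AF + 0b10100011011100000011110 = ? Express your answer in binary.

0x555E6AF = 0b101010101011110011010101111 in binary.
Add column by column in base 2, right to left:
  1+0 = 1
  1+1 = 0 carry 1
  1+1+1 = 1 carry 1
  1+1+1 = 1 carry 1
  0+1+1 = 0 carry 1
  1+0+1 = 0 carry 1
  0+0+1 = 1
  1+0 = 1
  0+0 = 0
  1+0 = 1
  1+0 = 1
  0+1 = 1
  0+1 = 1
  1+1 = 0 carry 1
  1+0+1 = 0 carry 1
  1+1+1 = 1 carry 1
  1+1+1 = 1 carry 1
  0+0+1 = 1
  1+0 = 1
  0+0 = 0
  1+1 = 0 carry 1
  0+0+1 = 1
  1+1 = 0 carry 1
  0+0+1 = 1
  1+0 = 1
  0+0 = 0
  1+0 = 1

0b101101001111001111011001101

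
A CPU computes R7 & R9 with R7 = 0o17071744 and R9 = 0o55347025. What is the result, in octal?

AND each oct digit independently (no carries):
  1&5=1, 7&5=5, 0&3=0, 7&4=4, 1&7=1, 7&0=0, 4&2=0, 4&5=4

0o15041004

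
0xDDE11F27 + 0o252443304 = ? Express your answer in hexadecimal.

0xE08B65EB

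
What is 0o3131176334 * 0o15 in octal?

Multiply each base-8 digit by 13, carrying:
  4×13 = 52 → write 4 carry 6
  3×13+6 = 45 → write 5 carry 5
  3×13+5 = 44 → write 4 carry 5
  6×13+5 = 83 → write 3 carry 10
  7×13+10 = 101 → write 5 carry 12
  1×13+12 = 25 → write 1 carry 3
  1×13+3 = 16 → write 0 carry 2
  3×13+2 = 41 → write 1 carry 5
  1×13+5 = 18 → write 2 carry 2
  3×13+2 = 41 → write 1 carry 5
  remaining carry: 5

0o51210153454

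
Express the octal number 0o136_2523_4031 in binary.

0b1011110010101010011100000011001

Each octal digit is 3 bits: 1=001 3=011 6=110 2=010 5=101 2=010 3=011 4=100 0=000 3=011 1=001.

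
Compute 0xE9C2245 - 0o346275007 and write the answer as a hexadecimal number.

0xB02A83E

0o346275007 = 0x3997A07 in hexadecimal.
Subtract column by column in base 16:
  5-7 → E (borrow)
  4-0-1 → 3
  2-A → 8 (borrow)
  2-7-1 → A (borrow)
  C-9-1 → 2
  9-9 → 0
  E-3 → B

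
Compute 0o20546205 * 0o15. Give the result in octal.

Multiply each base-8 digit by 13, carrying:
  5×13 = 65 → write 1 carry 8
  0×13+8 = 8 → write 0 carry 1
  2×13+1 = 27 → write 3 carry 3
  6×13+3 = 81 → write 1 carry 10
  4×13+10 = 62 → write 6 carry 7
  5×13+7 = 72 → write 0 carry 9
  0×13+9 = 9 → write 1 carry 1
  2×13+1 = 27 → write 3 carry 3
  remaining carry: 3

0o331061301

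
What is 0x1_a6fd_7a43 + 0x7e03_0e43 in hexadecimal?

Add column by column in base 16, right to left:
  3+3 = 6
  4+4 = 8
  a+e = 8 carry 1
  7+0+1 = 8
  d+3 = 0 carry 1
  f+0+1 = 0 carry 1
  6+e+1 = 5 carry 1
  a+7+1 = 2 carry 1
  1+0+1 = 2

0x225008886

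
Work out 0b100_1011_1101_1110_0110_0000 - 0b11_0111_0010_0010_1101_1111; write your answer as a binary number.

Subtract column by column in base 2:
  0-1 → 1 (borrow)
  0-1-1 → 0 (borrow)
  0-1-1 → 0 (borrow)
  0-1-1 → 0 (borrow)
  0-1-1 → 0 (borrow)
  1-0-1 → 0
  1-1 → 0
  0-1 → 1 (borrow)
  0-0-1 → 1 (borrow)
  1-1-1 → 1 (borrow)
  1-0-1 → 0
  1-0 → 1
  1-0 → 1
  0-1 → 1 (borrow)
  1-0-1 → 0
  1-0 → 1
  1-1 → 0
  1-1 → 0
  0-1 → 1 (borrow)
  1-0-1 → 0
  0-1 → 1 (borrow)
  0-1-1 → 0 (borrow)
  1-0-1 → 0

0b101001011101110000001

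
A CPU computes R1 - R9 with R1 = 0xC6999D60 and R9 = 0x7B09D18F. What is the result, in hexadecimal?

Subtract column by column in base 16:
  0-F → 1 (borrow)
  6-8-1 → D (borrow)
  D-1-1 → B
  9-D → C (borrow)
  9-9-1 → F (borrow)
  9-0-1 → 8
  6-B → B (borrow)
  C-7-1 → 4

0x4B8FCBD1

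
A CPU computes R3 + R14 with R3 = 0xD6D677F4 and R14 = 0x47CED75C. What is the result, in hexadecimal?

0x11EA54F50

Add column by column in base 16, right to left:
  4+C = 0 carry 1
  F+5+1 = 5 carry 1
  7+7+1 = F
  7+D = 4 carry 1
  6+E+1 = 5 carry 1
  D+C+1 = A carry 1
  6+7+1 = E
  D+4 = 1 carry 1
  final carry 1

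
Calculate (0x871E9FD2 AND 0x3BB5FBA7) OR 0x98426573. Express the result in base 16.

0x9B56FFF3

0x871E9FD2 AND 0x3BB5FBA7 = 0x03149B82.
Then OR with 0x98426573.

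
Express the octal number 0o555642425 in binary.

0b101101101110100010100010101

Each octal digit is 3 bits: 5=101 5=101 5=101 6=110 4=100 2=010 4=100 2=010 5=101.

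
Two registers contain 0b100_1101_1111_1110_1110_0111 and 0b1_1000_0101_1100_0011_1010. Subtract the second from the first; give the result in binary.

Subtract column by column in base 2:
  1-0 → 1
  1-1 → 0
  1-0 → 1
  0-1 → 1 (borrow)
  0-1-1 → 0 (borrow)
  1-1-1 → 1 (borrow)
  1-0-1 → 0
  1-0 → 1
  0-0 → 0
  1-0 → 1
  1-1 → 0
  1-1 → 0
  1-1 → 0
  1-0 → 1
  1-1 → 0
  1-0 → 1
  1-0 → 1
  0-0 → 0
  1-0 → 1
  1-1 → 0
  0-1 → 1 (borrow)
  0-0-1 → 1 (borrow)
  1-0-1 → 0

0b1101011010001010101101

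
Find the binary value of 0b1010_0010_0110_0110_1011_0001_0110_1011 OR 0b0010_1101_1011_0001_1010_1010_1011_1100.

0b10101111111101111011101111111111

OR bit by bit (1 where either bit is 1):
  10100010011001101011000101101011
| 00101101101100011010101010111100
= 10101111111101111011101111111111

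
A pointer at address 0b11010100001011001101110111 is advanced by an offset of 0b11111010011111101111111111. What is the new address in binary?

0b111001110101010111101110110

Add column by column in base 2, right to left:
  1+1 = 0 carry 1
  1+1+1 = 1 carry 1
  1+1+1 = 1 carry 1
  0+1+1 = 0 carry 1
  1+1+1 = 1 carry 1
  1+1+1 = 1 carry 1
  1+1+1 = 1 carry 1
  0+1+1 = 0 carry 1
  1+1+1 = 1 carry 1
  1+1+1 = 1 carry 1
  0+0+1 = 1
  0+1 = 1
  1+1 = 0 carry 1
  1+1+1 = 1 carry 1
  0+1+1 = 0 carry 1
  1+1+1 = 1 carry 1
  0+1+1 = 0 carry 1
  0+0+1 = 1
  0+0 = 0
  0+1 = 1
  1+0 = 1
  0+1 = 1
  1+1 = 0 carry 1
  0+1+1 = 0 carry 1
  1+1+1 = 1 carry 1
  1+1+1 = 1 carry 1
  final carry 1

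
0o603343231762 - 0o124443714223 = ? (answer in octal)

0o456677315537

Subtract column by column in base 8:
  2-3 → 7 (borrow)
  6-2-1 → 3
  7-2 → 5
  1-4 → 5 (borrow)
  3-1-1 → 1
  2-7 → 3 (borrow)
  3-3-1 → 7 (borrow)
  4-4-1 → 7 (borrow)
  3-4-1 → 6 (borrow)
  3-4-1 → 6 (borrow)
  0-2-1 → 5 (borrow)
  6-1-1 → 4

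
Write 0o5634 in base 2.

0b101110011100

Each octal digit is 3 bits: 5=101 6=110 3=011 4=100.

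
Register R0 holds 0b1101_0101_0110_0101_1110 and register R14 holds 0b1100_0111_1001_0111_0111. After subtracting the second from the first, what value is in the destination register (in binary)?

Subtract column by column in base 2:
  0-1 → 1 (borrow)
  1-1-1 → 1 (borrow)
  1-1-1 → 1 (borrow)
  1-0-1 → 0
  1-1 → 0
  0-1 → 1 (borrow)
  1-1-1 → 1 (borrow)
  0-0-1 → 1 (borrow)
  0-1-1 → 0 (borrow)
  1-0-1 → 0
  1-0 → 1
  0-1 → 1 (borrow)
  1-1-1 → 1 (borrow)
  0-1-1 → 0 (borrow)
  1-1-1 → 1 (borrow)
  0-0-1 → 1 (borrow)
  1-0-1 → 0
  0-0 → 0
  1-1 → 0
  1-1 → 0

0b1101110011100111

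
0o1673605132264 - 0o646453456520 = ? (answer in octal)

0o1025131453544

Subtract column by column in base 8:
  4-0 → 4
  6-2 → 4
  2-5 → 5 (borrow)
  2-6-1 → 3 (borrow)
  3-5-1 → 5 (borrow)
  1-4-1 → 4 (borrow)
  5-3-1 → 1
  0-5 → 3 (borrow)
  6-4-1 → 1
  3-6 → 5 (borrow)
  7-4-1 → 2
  6-6 → 0
  1-0 → 1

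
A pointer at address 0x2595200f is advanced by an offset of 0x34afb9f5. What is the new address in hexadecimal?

0x5a44da04

Add column by column in base 16, right to left:
  f+5 = 4 carry 1
  0+f+1 = 0 carry 1
  0+9+1 = a
  2+b = d
  5+f = 4 carry 1
  9+a+1 = 4 carry 1
  5+4+1 = a
  2+3 = 5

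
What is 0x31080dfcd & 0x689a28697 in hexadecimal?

AND each hex digit independently (no carries):
  3&6=2, 1&8=0, 0&9=0, 8&a=8, 0&2=0, d&8=8, f&6=6, c&9=8, d&7=5

0x200808685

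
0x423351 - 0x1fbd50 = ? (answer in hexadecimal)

Subtract column by column in base 16:
  1-0 → 1
  5-5 → 0
  3-d → 6 (borrow)
  3-b-1 → 7 (borrow)
  2-f-1 → 2 (borrow)
  4-1-1 → 2

0x227601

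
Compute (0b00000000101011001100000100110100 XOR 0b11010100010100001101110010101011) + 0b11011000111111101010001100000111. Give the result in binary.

First 0b00000000101011001100000100110100 XOR 0b11010100010100001101110010101011 = 0b11010100111111000001110110011111.
Add column by column in base 2, right to left:
  1+1 = 0 carry 1
  1+1+1 = 1 carry 1
  1+1+1 = 1 carry 1
  1+0+1 = 0 carry 1
  1+0+1 = 0 carry 1
  0+0+1 = 1
  0+0 = 0
  1+0 = 1
  1+1 = 0 carry 1
  0+1+1 = 0 carry 1
  1+0+1 = 0 carry 1
  1+0+1 = 0 carry 1
  1+0+1 = 0 carry 1
  0+1+1 = 0 carry 1
  0+0+1 = 1
  0+1 = 1
  0+0 = 0
  0+1 = 1
  1+1 = 0 carry 1
  1+1+1 = 1 carry 1
  1+1+1 = 1 carry 1
  1+1+1 = 1 carry 1
  1+1+1 = 1 carry 1
  1+1+1 = 1 carry 1
  0+0+1 = 1
  0+0 = 0
  1+0 = 1
  0+1 = 1
  1+1 = 0 carry 1
  0+0+1 = 1
  1+1 = 0 carry 1
  1+1+1 = 1 carry 1
  final carry 1

0b110101101111110101100000010100110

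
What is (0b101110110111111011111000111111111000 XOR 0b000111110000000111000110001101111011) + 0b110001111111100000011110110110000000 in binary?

First 0b101110110111111011111000111111111000 XOR 0b000111110000000111000110001101111011 = 0b101001000111111100111110110010000011.
Add column by column in base 2, right to left:
  1+0 = 1
  1+0 = 1
  0+0 = 0
  0+0 = 0
  0+0 = 0
  0+0 = 0
  0+0 = 0
  1+1 = 0 carry 1
  0+1+1 = 0 carry 1
  0+0+1 = 1
  1+1 = 0 carry 1
  1+1+1 = 1 carry 1
  0+0+1 = 1
  1+1 = 0 carry 1
  1+1+1 = 1 carry 1
  1+1+1 = 1 carry 1
  1+1+1 = 1 carry 1
  1+0+1 = 0 carry 1
  0+0+1 = 1
  0+0 = 0
  1+0 = 1
  1+0 = 1
  1+0 = 1
  1+1 = 0 carry 1
  1+1+1 = 1 carry 1
  1+1+1 = 1 carry 1
  1+1+1 = 1 carry 1
  0+1+1 = 0 carry 1
  0+1+1 = 0 carry 1
  0+1+1 = 0 carry 1
  1+1+1 = 1 carry 1
  0+0+1 = 1
  0+0 = 0
  1+0 = 1
  0+1 = 1
  1+1 = 0 carry 1
  final carry 1

0b1011011000111011101011101101000000011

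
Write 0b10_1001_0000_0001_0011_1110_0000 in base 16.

0x29013E0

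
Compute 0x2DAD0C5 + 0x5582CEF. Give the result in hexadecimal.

Add column by column in base 16, right to left:
  5+F = 4 carry 1
  C+E+1 = B carry 1
  0+C+1 = D
  D+2 = F
  A+8 = 2 carry 1
  D+5+1 = 3 carry 1
  2+5+1 = 8

0x832FDB4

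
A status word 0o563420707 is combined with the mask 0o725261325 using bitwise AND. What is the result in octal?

AND each oct digit independently (no carries):
  5&7=5, 6&2=2, 3&5=1, 4&2=0, 2&6=2, 0&1=0, 7&3=3, 0&2=0, 7&5=5

0o521020305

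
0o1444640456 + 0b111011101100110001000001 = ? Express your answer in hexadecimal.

0xD820D6F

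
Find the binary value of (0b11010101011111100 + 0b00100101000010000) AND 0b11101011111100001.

Add column by column in base 2, right to left:
  0+0 = 0
  0+0 = 0
  1+0 = 1
  1+0 = 1
  1+1 = 0 carry 1
  1+0+1 = 0 carry 1
  1+0+1 = 0 carry 1
  1+0+1 = 0 carry 1
  0+0+1 = 1
  1+1 = 0 carry 1
  0+0+1 = 1
  1+1 = 0 carry 1
  0+0+1 = 1
  1+0 = 1
  0+1 = 1
  1+0 = 1
  1+0 = 1
Sum = 0b11111010100001100; now AND with 0b11101011111100001:
  11111010100001100
& 11101011111100001
= 11101010100000000

0b11101010100000000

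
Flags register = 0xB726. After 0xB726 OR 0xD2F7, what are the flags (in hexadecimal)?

OR each hex digit independently (no carries):
  B|D=F, 7|2=7, 2|F=F, 6|7=7

0xF7F7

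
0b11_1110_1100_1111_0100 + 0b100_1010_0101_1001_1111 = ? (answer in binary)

0b10001001001010010011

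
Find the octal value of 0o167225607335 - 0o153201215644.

0o14024371471

Subtract column by column in base 8:
  5-4 → 1
  3-4 → 7 (borrow)
  3-6-1 → 4 (borrow)
  7-5-1 → 1
  0-1 → 7 (borrow)
  6-2-1 → 3
  5-1 → 4
  2-0 → 2
  2-2 → 0
  7-3 → 4
  6-5 → 1
  1-1 → 0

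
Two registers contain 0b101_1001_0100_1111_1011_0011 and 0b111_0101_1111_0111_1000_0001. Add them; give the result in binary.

0b110011110100011100110100

Add column by column in base 2, right to left:
  1+1 = 0 carry 1
  1+0+1 = 0 carry 1
  0+0+1 = 1
  0+0 = 0
  1+0 = 1
  1+0 = 1
  0+0 = 0
  1+1 = 0 carry 1
  1+1+1 = 1 carry 1
  1+1+1 = 1 carry 1
  1+1+1 = 1 carry 1
  1+0+1 = 0 carry 1
  0+1+1 = 0 carry 1
  0+1+1 = 0 carry 1
  1+1+1 = 1 carry 1
  0+1+1 = 0 carry 1
  1+1+1 = 1 carry 1
  0+0+1 = 1
  0+1 = 1
  1+0 = 1
  1+1 = 0 carry 1
  0+1+1 = 0 carry 1
  1+1+1 = 1 carry 1
  final carry 1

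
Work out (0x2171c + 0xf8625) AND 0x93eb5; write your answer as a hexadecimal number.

0x11c01

Add column by column in base 16, right to left:
  c+5 = 1 carry 1
  1+2+1 = 4
  7+6 = d
  1+8 = 9
  2+f = 1 carry 1
  final carry 1
Sum = 0x119d41; now AND with 0x93eb5:
  1&0=0, 1&9=1, 9&3=1, d&e=c, 4&b=0, 1&5=1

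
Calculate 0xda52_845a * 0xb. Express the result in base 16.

0x9618bafde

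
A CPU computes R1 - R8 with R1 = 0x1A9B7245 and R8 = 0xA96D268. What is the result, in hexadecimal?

Subtract column by column in base 16:
  5-8 → D (borrow)
  4-6-1 → D (borrow)
  2-2-1 → F (borrow)
  7-D-1 → 9 (borrow)
  B-6-1 → 4
  9-9 → 0
  A-A → 0
  1-0 → 1

0x10049FDD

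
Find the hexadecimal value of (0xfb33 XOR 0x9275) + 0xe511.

0x14e57

First 0xfb33 XOR 0x9275 = 0x6946.
Add column by column in base 16, right to left:
  6+1 = 7
  4+1 = 5
  9+5 = e
  6+e = 4 carry 1
  final carry 1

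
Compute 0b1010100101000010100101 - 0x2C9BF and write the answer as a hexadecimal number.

0x2786E6

0b1010100101000010100101 = 0x2A50A5 in hexadecimal.
Subtract column by column in base 16:
  5-F → 6 (borrow)
  A-B-1 → E (borrow)
  0-9-1 → 6 (borrow)
  5-C-1 → 8 (borrow)
  A-2-1 → 7
  2-0 → 2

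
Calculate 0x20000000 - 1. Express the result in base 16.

0x1FFFFFFF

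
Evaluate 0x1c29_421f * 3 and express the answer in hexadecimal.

0x547bc65d

Multiply each base-16 digit by 3, carrying:
  f×3 = 45 → write d carry 2
  1×3+2 = 5 → write 5
  2×3 = 6 → write 6
  4×3 = 12 → write c
  9×3 = 27 → write b carry 1
  2×3+1 = 7 → write 7
  c×3 = 36 → write 4 carry 2
  1×3+2 = 5 → write 5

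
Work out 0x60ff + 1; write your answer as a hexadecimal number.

0x6100

The trailing 2 digits are F (max in base 16), so adding 1 cascades: they roll to 0 and the next digit up increments.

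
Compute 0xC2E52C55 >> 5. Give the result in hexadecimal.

0x6172962

5 bits is not a whole number of base-16 digits; in binary: 11000010111001010010110001010101 >> 5 = 110000101110010100101100010.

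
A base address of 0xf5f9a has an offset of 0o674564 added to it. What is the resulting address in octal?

0o4554416

0xf5f9a = 0o3657632 in octal.
Add column by column in base 8, right to left:
  2+4 = 6
  3+6 = 1 carry 1
  6+5+1 = 4 carry 1
  7+4+1 = 4 carry 1
  5+7+1 = 5 carry 1
  6+6+1 = 5 carry 1
  3+0+1 = 4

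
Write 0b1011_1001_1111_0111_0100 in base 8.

0o2717564

Group the bits in threes: 010 111 001 111 101 110 100 → 2717564.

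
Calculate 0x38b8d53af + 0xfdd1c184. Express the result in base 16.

0x4895f1533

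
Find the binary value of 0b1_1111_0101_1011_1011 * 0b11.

0b1011110000100110001

Multiply each base-2 digit by 3, carrying:
  1×3 = 3 → write 1 carry 1
  1×3+1 = 4 → write 0 carry 2
  0×3+2 = 2 → write 0 carry 1
  1×3+1 = 4 → write 0 carry 2
  1×3+2 = 5 → write 1 carry 2
  1×3+2 = 5 → write 1 carry 2
  0×3+2 = 2 → write 0 carry 1
  1×3+1 = 4 → write 0 carry 2
  1×3+2 = 5 → write 1 carry 2
  0×3+2 = 2 → write 0 carry 1
  1×3+1 = 4 → write 0 carry 2
  0×3+2 = 2 → write 0 carry 1
  1×3+1 = 4 → write 0 carry 2
  1×3+2 = 5 → write 1 carry 2
  1×3+2 = 5 → write 1 carry 2
  1×3+2 = 5 → write 1 carry 2
  1×3+2 = 5 → write 1 carry 2
  remaining carry: 10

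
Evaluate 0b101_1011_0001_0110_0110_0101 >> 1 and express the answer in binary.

0b1011011000101100110010

Right shift by 1: drop the 1 least-significant bit.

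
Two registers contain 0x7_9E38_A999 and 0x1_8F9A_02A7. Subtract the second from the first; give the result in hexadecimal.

Subtract column by column in base 16:
  9-7 → 2
  9-A → F (borrow)
  9-2-1 → 6
  A-0 → A
  8-A → E (borrow)
  3-9-1 → 9 (borrow)
  E-F-1 → E (borrow)
  9-8-1 → 0
  7-1 → 6

0x60E9EA6F2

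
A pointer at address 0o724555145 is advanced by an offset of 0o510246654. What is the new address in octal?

Add column by column in base 8, right to left:
  5+4 = 1 carry 1
  4+5+1 = 2 carry 1
  1+6+1 = 0 carry 1
  5+6+1 = 4 carry 1
  5+4+1 = 2 carry 1
  5+2+1 = 0 carry 1
  4+0+1 = 5
  2+1 = 3
  7+5 = 4 carry 1
  final carry 1

0o1435024021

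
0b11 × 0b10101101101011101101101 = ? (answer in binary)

Multiply each base-2 digit by 3, carrying:
  1×3 = 3 → write 1 carry 1
  0×3+1 = 1 → write 1
  1×3 = 3 → write 1 carry 1
  1×3+1 = 4 → write 0 carry 2
  0×3+2 = 2 → write 0 carry 1
  1×3+1 = 4 → write 0 carry 2
  1×3+2 = 5 → write 1 carry 2
  0×3+2 = 2 → write 0 carry 1
  1×3+1 = 4 → write 0 carry 2
  1×3+2 = 5 → write 1 carry 2
  1×3+2 = 5 → write 1 carry 2
  0×3+2 = 2 → write 0 carry 1
  1×3+1 = 4 → write 0 carry 2
  0×3+2 = 2 → write 0 carry 1
  1×3+1 = 4 → write 0 carry 2
  1×3+2 = 5 → write 1 carry 2
  0×3+2 = 2 → write 0 carry 1
  1×3+1 = 4 → write 0 carry 2
  1×3+2 = 5 → write 1 carry 2
  0×3+2 = 2 → write 0 carry 1
  1×3+1 = 4 → write 0 carry 2
  0×3+2 = 2 → write 0 carry 1
  1×3+1 = 4 → write 0 carry 2
  remaining carry: 10

0b1000001001000011001000111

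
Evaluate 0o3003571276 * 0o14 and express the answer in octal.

0o44054660350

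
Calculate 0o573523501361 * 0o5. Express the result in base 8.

Multiply each base-8 digit by 5, carrying:
  1×5 = 5 → write 5
  6×5 = 30 → write 6 carry 3
  3×5+3 = 18 → write 2 carry 2
  1×5+2 = 7 → write 7
  0×5 = 0 → write 0
  5×5 = 25 → write 1 carry 3
  3×5+3 = 18 → write 2 carry 2
  2×5+2 = 12 → write 4 carry 1
  5×5+1 = 26 → write 2 carry 3
  3×5+3 = 18 → write 2 carry 2
  7×5+2 = 37 → write 5 carry 4
  5×5+4 = 29 → write 5 carry 3
  remaining carry: 3

0o3552242107265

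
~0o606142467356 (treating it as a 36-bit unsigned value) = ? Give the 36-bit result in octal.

Each oct digit d becomes 7−d:
  6→1, 0→7, 6→1, 1→6, 4→3, 2→5, 4→3, 6→1, 7→0, 3→4, 5→2, 6→1

0o171635310421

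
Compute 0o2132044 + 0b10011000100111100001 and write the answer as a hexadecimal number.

0x123E05

0o2132044 = 0x8B424 in hexadecimal.
0b10011000100111100001 = 0x989E1 in hexadecimal.
Add column by column in base 16, right to left:
  4+1 = 5
  2+E = 0 carry 1
  4+9+1 = E
  B+8 = 3 carry 1
  8+9+1 = 2 carry 1
  final carry 1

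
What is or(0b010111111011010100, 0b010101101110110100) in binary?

OR bit by bit (1 where either bit is 1):
  010111111011010100
| 010101101110110100
= 010111111111110100

0b010111111111110100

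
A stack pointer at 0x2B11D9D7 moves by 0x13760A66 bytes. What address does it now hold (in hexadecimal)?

0x3E87E43D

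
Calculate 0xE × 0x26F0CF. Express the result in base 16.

0x2212B52

Multiply each base-16 digit by 14, carrying:
  F×14 = 210 → write 2 carry 13
  C×14+13 = 181 → write 5 carry 11
  0×14+11 = 11 → write B
  F×14 = 210 → write 2 carry 13
  6×14+13 = 97 → write 1 carry 6
  2×14+6 = 34 → write 2 carry 2
  remaining carry: 2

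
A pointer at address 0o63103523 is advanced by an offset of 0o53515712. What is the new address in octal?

0o136621435

Add column by column in base 8, right to left:
  3+2 = 5
  2+1 = 3
  5+7 = 4 carry 1
  3+5+1 = 1 carry 1
  0+1+1 = 2
  1+5 = 6
  3+3 = 6
  6+5 = 3 carry 1
  final carry 1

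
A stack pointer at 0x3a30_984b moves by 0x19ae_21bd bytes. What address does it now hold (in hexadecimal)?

Add column by column in base 16, right to left:
  b+d = 8 carry 1
  4+b+1 = 0 carry 1
  8+1+1 = a
  9+2 = b
  0+e = e
  3+a = d
  a+9 = 3 carry 1
  3+1+1 = 5

0x53deba08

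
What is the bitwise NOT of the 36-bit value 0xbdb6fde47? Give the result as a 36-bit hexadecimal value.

0x4249021b8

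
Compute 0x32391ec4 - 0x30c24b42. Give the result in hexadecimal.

0x176d382

Subtract column by column in base 16:
  4-2 → 2
  c-4 → 8
  e-b → 3
  1-4 → d (borrow)
  9-2-1 → 6
  3-c → 7 (borrow)
  2-0-1 → 1
  3-3 → 0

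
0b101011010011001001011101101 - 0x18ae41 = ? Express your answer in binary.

0b101010100001110010010101100

0x18ae41 = 0b110001010111001000001 in binary.
Subtract column by column in base 2:
  1-1 → 0
  0-0 → 0
  1-0 → 1
  1-0 → 1
  0-0 → 0
  1-0 → 1
  1-1 → 0
  1-0 → 1
  0-0 → 0
  1-1 → 0
  0-1 → 1 (borrow)
  0-1-1 → 0 (borrow)
  1-0-1 → 0
  0-1 → 1 (borrow)
  0-0-1 → 1 (borrow)
  1-1-1 → 1 (borrow)
  1-0-1 → 0
  0-0 → 0
  0-0 → 0
  1-1 → 0
  0-1 → 1 (borrow)
  1-0-1 → 0
  1-0 → 1
  0-0 → 0
  1-0 → 1
  0-0 → 0
  1-0 → 1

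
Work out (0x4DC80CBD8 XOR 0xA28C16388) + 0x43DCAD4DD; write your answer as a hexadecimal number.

0x13320C7D2D

First 0x4DC80CBD8 XOR 0xA28C16388 = 0xEF441A850.
Add column by column in base 16, right to left:
  0+D = D
  5+D = 2 carry 1
  8+4+1 = D
  A+D = 7 carry 1
  1+A+1 = C
  4+C = 0 carry 1
  4+D+1 = 2 carry 1
  F+3+1 = 3 carry 1
  E+4+1 = 3 carry 1
  final carry 1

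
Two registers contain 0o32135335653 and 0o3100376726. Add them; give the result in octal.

0o35235734601

Add column by column in base 8, right to left:
  3+6 = 1 carry 1
  5+2+1 = 0 carry 1
  6+7+1 = 6 carry 1
  5+6+1 = 4 carry 1
  3+7+1 = 3 carry 1
  3+3+1 = 7
  5+0 = 5
  3+0 = 3
  1+1 = 2
  2+3 = 5
  3+0 = 3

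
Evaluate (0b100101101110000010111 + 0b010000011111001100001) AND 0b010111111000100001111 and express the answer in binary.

0b10110001000000001000

Add column by column in base 2, right to left:
  1+1 = 0 carry 1
  1+0+1 = 0 carry 1
  1+0+1 = 0 carry 1
  0+0+1 = 1
  1+0 = 1
  0+1 = 1
  0+1 = 1
  0+0 = 0
  0+0 = 0
  0+1 = 1
  1+1 = 0 carry 1
  1+1+1 = 1 carry 1
  1+1+1 = 1 carry 1
  0+1+1 = 0 carry 1
  1+0+1 = 0 carry 1
  1+0+1 = 0 carry 1
  0+0+1 = 1
  1+0 = 1
  0+0 = 0
  0+1 = 1
  1+0 = 1
Sum = 0b110110001101001111000; now AND with 0b010111111000100001111:
  110110001101001111000
& 010111111000100001111
= 010110001000000001000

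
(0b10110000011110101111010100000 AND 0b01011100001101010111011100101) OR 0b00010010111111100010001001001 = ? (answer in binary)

0b10010111111100111011101001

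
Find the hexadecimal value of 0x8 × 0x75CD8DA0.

0x3AE6C6D00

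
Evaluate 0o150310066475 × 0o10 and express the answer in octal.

Multiply each base-8 digit by 8, carrying:
  5×8 = 40 → write 0 carry 5
  7×8+5 = 61 → write 5 carry 7
  4×8+7 = 39 → write 7 carry 4
  6×8+4 = 52 → write 4 carry 6
  6×8+6 = 54 → write 6 carry 6
  0×8+6 = 6 → write 6
  0×8 = 0 → write 0
  1×8 = 8 → write 0 carry 1
  3×8+1 = 25 → write 1 carry 3
  0×8+3 = 3 → write 3
  5×8 = 40 → write 0 carry 5
  1×8+5 = 13 → write 5 carry 1
  remaining carry: 1

0o1503100664750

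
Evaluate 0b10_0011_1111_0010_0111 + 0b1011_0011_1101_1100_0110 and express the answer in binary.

Add column by column in base 2, right to left:
  1+0 = 1
  1+1 = 0 carry 1
  1+1+1 = 1 carry 1
  0+0+1 = 1
  0+0 = 0
  1+0 = 1
  0+1 = 1
  0+1 = 1
  1+1 = 0 carry 1
  1+0+1 = 0 carry 1
  1+1+1 = 1 carry 1
  1+1+1 = 1 carry 1
  1+1+1 = 1 carry 1
  1+1+1 = 1 carry 1
  0+0+1 = 1
  0+0 = 0
  0+1 = 1
  1+1 = 0 carry 1
  0+0+1 = 1
  0+1 = 1

0b11010111110011101101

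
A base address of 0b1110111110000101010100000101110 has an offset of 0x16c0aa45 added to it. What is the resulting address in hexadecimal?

0b1110111110000101010100000101110 = 0x77c2a82e in hexadecimal.
Add column by column in base 16, right to left:
  e+5 = 3 carry 1
  2+4+1 = 7
  8+a = 2 carry 1
  a+a+1 = 5 carry 1
  2+0+1 = 3
  c+c = 8 carry 1
  7+6+1 = e
  7+1 = 8

0x8e835273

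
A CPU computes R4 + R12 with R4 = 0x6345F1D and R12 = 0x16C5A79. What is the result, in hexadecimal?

0x7A0B996

Add column by column in base 16, right to left:
  D+9 = 6 carry 1
  1+7+1 = 9
  F+A = 9 carry 1
  5+5+1 = B
  4+C = 0 carry 1
  3+6+1 = A
  6+1 = 7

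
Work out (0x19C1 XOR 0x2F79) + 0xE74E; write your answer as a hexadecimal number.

0x11E06

First 0x19C1 XOR 0x2F79 = 0x36B8.
Add column by column in base 16, right to left:
  8+E = 6 carry 1
  B+4+1 = 0 carry 1
  6+7+1 = E
  3+E = 1 carry 1
  final carry 1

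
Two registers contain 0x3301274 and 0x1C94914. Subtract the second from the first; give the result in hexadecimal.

Subtract column by column in base 16:
  4-4 → 0
  7-1 → 6
  2-9 → 9 (borrow)
  1-4-1 → C (borrow)
  0-9-1 → 6 (borrow)
  3-C-1 → 6 (borrow)
  3-1-1 → 1

0x166C960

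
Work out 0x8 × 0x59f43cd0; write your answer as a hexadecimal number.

Multiply each base-16 digit by 8, carrying:
  0×8 = 0 → write 0
  d×8 = 104 → write 8 carry 6
  c×8+6 = 102 → write 6 carry 6
  3×8+6 = 30 → write e carry 1
  4×8+1 = 33 → write 1 carry 2
  f×8+2 = 122 → write a carry 7
  9×8+7 = 79 → write f carry 4
  5×8+4 = 44 → write c carry 2
  remaining carry: 2

0x2cfa1e680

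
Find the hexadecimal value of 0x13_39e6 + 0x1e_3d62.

0x317748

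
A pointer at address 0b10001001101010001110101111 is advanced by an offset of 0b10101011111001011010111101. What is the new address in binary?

Add column by column in base 2, right to left:
  1+1 = 0 carry 1
  1+0+1 = 0 carry 1
  1+1+1 = 1 carry 1
  1+1+1 = 1 carry 1
  0+1+1 = 0 carry 1
  1+1+1 = 1 carry 1
  0+0+1 = 1
  1+1 = 0 carry 1
  1+0+1 = 0 carry 1
  1+1+1 = 1 carry 1
  0+1+1 = 0 carry 1
  0+0+1 = 1
  0+1 = 1
  1+0 = 1
  0+0 = 0
  1+1 = 0 carry 1
  0+1+1 = 0 carry 1
  1+1+1 = 1 carry 1
  1+1+1 = 1 carry 1
  0+1+1 = 0 carry 1
  0+0+1 = 1
  1+1 = 0 carry 1
  0+0+1 = 1
  0+1 = 1
  0+0 = 0
  1+1 = 0 carry 1
  final carry 1

0b100110101100011101001101100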